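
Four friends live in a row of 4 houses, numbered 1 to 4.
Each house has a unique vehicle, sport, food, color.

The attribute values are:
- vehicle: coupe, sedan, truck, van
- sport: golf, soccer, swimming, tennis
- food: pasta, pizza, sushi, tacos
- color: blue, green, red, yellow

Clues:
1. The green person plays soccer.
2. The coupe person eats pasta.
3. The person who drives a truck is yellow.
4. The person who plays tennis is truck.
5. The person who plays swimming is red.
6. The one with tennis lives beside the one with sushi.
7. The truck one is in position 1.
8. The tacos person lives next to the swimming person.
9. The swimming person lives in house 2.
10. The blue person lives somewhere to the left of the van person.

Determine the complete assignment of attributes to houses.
Solution:

House | Vehicle | Sport | Food | Color
--------------------------------------
  1   | truck | tennis | tacos | yellow
  2   | sedan | swimming | sushi | red
  3   | coupe | golf | pasta | blue
  4   | van | soccer | pizza | green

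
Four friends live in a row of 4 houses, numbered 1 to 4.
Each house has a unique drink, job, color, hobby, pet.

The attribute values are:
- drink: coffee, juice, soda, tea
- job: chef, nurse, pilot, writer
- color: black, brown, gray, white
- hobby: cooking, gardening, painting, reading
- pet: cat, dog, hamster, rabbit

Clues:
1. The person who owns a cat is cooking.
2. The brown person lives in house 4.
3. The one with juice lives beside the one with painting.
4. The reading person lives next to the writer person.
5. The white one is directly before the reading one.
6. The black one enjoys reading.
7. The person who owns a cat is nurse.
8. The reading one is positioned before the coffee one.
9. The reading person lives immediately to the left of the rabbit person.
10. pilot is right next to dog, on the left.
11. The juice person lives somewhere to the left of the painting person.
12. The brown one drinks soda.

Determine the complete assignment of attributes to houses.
Solution:

House | Drink | Job | Color | Hobby | Pet
-----------------------------------------
  1   | tea | pilot | white | gardening | hamster
  2   | juice | chef | black | reading | dog
  3   | coffee | writer | gray | painting | rabbit
  4   | soda | nurse | brown | cooking | cat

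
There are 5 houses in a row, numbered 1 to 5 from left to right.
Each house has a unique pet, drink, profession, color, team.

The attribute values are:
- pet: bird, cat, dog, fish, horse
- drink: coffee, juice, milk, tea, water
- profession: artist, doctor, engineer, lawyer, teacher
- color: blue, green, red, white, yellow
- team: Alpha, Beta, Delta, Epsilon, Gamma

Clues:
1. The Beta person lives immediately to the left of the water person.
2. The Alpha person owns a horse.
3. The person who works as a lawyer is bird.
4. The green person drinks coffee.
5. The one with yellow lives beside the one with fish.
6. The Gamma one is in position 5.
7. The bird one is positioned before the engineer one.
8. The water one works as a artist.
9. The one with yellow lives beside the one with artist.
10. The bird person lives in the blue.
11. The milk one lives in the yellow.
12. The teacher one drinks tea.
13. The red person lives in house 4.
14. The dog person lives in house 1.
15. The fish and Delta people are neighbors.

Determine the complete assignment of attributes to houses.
Solution:

House | Pet | Drink | Profession | Color | Team
-----------------------------------------------
  1   | dog | milk | doctor | yellow | Beta
  2   | fish | water | artist | white | Epsilon
  3   | bird | juice | lawyer | blue | Delta
  4   | horse | tea | teacher | red | Alpha
  5   | cat | coffee | engineer | green | Gamma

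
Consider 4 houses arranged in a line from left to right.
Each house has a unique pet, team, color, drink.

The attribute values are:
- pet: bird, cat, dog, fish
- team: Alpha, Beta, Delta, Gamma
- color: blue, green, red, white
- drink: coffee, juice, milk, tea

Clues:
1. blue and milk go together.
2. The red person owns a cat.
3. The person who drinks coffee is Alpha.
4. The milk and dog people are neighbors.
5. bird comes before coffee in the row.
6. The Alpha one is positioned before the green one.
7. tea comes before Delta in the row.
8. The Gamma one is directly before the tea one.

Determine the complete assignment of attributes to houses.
Solution:

House | Pet | Team | Color | Drink
----------------------------------
  1   | bird | Gamma | blue | milk
  2   | dog | Beta | white | tea
  3   | cat | Alpha | red | coffee
  4   | fish | Delta | green | juice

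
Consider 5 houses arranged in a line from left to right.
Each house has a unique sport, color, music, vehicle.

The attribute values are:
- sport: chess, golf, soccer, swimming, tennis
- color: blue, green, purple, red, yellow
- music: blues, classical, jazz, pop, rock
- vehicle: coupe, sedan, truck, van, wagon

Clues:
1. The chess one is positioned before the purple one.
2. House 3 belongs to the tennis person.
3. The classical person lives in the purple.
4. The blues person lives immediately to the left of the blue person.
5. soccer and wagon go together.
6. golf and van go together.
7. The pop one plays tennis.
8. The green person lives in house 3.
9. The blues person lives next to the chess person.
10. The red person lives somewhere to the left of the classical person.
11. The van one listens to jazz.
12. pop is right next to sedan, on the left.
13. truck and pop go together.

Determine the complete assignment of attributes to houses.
Solution:

House | Sport | Color | Music | Vehicle
---------------------------------------
  1   | soccer | red | blues | wagon
  2   | chess | blue | rock | coupe
  3   | tennis | green | pop | truck
  4   | swimming | purple | classical | sedan
  5   | golf | yellow | jazz | van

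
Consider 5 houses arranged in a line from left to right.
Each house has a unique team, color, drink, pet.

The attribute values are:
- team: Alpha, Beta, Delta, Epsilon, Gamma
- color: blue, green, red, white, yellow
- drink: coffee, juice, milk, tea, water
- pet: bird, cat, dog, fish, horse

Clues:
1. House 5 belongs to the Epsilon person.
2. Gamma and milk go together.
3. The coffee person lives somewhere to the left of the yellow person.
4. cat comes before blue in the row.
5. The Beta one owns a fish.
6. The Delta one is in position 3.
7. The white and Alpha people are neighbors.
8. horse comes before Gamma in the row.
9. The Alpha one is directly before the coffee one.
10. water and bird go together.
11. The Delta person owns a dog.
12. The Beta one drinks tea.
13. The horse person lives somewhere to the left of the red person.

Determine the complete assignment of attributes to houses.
Solution:

House | Team | Color | Drink | Pet
----------------------------------
  1   | Beta | white | tea | fish
  2   | Alpha | green | juice | horse
  3   | Delta | red | coffee | dog
  4   | Gamma | yellow | milk | cat
  5   | Epsilon | blue | water | bird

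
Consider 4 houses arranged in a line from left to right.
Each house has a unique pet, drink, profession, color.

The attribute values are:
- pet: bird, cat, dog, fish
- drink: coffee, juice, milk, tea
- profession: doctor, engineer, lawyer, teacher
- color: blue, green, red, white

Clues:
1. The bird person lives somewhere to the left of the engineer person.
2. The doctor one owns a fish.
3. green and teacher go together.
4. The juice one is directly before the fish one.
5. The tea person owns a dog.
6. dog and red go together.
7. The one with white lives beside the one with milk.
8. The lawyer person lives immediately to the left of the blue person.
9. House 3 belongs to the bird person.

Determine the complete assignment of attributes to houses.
Solution:

House | Pet | Drink | Profession | Color
----------------------------------------
  1   | cat | juice | lawyer | white
  2   | fish | milk | doctor | blue
  3   | bird | coffee | teacher | green
  4   | dog | tea | engineer | red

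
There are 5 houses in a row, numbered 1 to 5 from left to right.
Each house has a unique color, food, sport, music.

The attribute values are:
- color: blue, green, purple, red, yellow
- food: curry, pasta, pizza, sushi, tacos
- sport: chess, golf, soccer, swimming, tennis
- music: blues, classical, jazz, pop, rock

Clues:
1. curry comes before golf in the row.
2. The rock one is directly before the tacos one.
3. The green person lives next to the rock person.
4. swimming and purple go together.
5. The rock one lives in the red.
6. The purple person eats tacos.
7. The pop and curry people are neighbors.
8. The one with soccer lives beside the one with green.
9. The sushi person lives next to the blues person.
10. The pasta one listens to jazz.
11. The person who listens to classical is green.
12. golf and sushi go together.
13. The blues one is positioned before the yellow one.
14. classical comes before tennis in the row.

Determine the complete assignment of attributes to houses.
Solution:

House | Color | Food | Sport | Music
------------------------------------
  1   | blue | pizza | soccer | pop
  2   | green | curry | chess | classical
  3   | red | sushi | golf | rock
  4   | purple | tacos | swimming | blues
  5   | yellow | pasta | tennis | jazz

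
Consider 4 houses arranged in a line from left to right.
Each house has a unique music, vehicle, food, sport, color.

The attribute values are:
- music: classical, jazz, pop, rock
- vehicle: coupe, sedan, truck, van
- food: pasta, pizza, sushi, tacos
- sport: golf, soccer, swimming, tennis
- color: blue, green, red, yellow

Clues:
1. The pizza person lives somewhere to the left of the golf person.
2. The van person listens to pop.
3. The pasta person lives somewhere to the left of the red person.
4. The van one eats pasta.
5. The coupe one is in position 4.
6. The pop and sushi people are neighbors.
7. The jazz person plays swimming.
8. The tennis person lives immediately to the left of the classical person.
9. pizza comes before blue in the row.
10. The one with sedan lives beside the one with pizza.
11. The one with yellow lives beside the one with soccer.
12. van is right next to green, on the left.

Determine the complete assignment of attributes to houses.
Solution:

House | Music | Vehicle | Food | Sport | Color
----------------------------------------------
  1   | pop | van | pasta | tennis | yellow
  2   | classical | sedan | sushi | soccer | green
  3   | jazz | truck | pizza | swimming | red
  4   | rock | coupe | tacos | golf | blue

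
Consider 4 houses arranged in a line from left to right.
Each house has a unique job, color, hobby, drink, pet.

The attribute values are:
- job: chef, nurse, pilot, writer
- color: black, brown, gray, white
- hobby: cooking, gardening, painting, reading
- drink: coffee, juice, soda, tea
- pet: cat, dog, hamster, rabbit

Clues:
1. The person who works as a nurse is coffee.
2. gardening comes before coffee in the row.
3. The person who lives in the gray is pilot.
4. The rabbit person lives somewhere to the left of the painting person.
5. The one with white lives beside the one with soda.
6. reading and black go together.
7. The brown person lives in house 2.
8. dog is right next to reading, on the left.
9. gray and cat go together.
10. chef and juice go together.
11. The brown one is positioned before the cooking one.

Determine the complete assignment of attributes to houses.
Solution:

House | Job | Color | Hobby | Drink | Pet
-----------------------------------------
  1   | chef | white | gardening | juice | rabbit
  2   | writer | brown | painting | soda | dog
  3   | nurse | black | reading | coffee | hamster
  4   | pilot | gray | cooking | tea | cat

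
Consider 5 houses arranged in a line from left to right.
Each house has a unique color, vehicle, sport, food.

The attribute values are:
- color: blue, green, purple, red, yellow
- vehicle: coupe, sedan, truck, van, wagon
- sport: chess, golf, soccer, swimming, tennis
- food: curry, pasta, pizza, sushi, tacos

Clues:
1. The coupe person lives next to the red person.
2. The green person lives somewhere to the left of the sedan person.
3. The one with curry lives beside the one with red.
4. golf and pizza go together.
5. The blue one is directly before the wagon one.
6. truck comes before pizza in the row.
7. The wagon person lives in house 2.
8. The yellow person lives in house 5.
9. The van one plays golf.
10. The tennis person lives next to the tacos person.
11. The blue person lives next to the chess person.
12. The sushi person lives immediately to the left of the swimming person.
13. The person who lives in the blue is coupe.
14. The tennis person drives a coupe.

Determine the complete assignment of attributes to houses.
Solution:

House | Color | Vehicle | Sport | Food
--------------------------------------
  1   | blue | coupe | tennis | curry
  2   | red | wagon | chess | tacos
  3   | green | truck | soccer | sushi
  4   | purple | sedan | swimming | pasta
  5   | yellow | van | golf | pizza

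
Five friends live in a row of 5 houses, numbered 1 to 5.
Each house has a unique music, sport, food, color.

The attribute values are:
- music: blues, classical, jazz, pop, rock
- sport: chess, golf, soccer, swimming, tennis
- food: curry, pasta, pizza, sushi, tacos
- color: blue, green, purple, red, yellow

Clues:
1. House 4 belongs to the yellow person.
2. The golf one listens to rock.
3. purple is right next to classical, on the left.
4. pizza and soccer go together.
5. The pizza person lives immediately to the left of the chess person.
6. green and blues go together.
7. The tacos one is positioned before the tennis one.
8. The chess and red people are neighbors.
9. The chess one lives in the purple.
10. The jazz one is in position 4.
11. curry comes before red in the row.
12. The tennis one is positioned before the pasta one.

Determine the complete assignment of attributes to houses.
Solution:

House | Music | Sport | Food | Color
------------------------------------
  1   | blues | soccer | pizza | green
  2   | pop | chess | curry | purple
  3   | classical | swimming | tacos | red
  4   | jazz | tennis | sushi | yellow
  5   | rock | golf | pasta | blue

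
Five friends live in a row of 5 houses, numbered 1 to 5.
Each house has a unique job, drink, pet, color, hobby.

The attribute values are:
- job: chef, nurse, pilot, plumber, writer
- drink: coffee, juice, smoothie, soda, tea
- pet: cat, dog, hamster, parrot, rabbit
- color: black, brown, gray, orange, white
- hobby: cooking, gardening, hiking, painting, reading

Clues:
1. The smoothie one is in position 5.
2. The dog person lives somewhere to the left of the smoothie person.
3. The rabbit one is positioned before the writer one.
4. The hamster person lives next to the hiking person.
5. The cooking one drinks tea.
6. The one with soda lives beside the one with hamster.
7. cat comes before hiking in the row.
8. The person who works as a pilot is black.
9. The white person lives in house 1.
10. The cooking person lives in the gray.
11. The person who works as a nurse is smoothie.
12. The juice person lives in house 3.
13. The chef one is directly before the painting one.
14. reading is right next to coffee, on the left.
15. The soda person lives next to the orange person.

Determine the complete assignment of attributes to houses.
Solution:

House | Job | Drink | Pet | Color | Hobby
-----------------------------------------
  1   | chef | soda | cat | white | reading
  2   | plumber | coffee | hamster | orange | painting
  3   | pilot | juice | rabbit | black | hiking
  4   | writer | tea | dog | gray | cooking
  5   | nurse | smoothie | parrot | brown | gardening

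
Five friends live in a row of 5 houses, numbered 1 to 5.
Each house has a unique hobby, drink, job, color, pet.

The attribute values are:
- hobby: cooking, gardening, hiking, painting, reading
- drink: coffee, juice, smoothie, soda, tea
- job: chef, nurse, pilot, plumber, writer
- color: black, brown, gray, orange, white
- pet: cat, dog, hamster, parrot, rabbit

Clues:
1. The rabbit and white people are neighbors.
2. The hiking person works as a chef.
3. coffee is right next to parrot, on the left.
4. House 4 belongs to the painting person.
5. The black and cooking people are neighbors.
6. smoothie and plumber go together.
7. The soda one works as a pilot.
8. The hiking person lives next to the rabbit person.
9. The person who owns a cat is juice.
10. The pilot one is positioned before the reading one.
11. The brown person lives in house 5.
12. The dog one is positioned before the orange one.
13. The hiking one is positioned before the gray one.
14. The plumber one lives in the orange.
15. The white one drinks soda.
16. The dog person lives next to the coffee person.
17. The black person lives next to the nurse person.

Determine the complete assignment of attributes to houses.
Solution:

House | Hobby | Drink | Job | Color | Pet
-----------------------------------------
  1   | hiking | tea | chef | black | dog
  2   | cooking | coffee | nurse | gray | rabbit
  3   | gardening | soda | pilot | white | parrot
  4   | painting | smoothie | plumber | orange | hamster
  5   | reading | juice | writer | brown | cat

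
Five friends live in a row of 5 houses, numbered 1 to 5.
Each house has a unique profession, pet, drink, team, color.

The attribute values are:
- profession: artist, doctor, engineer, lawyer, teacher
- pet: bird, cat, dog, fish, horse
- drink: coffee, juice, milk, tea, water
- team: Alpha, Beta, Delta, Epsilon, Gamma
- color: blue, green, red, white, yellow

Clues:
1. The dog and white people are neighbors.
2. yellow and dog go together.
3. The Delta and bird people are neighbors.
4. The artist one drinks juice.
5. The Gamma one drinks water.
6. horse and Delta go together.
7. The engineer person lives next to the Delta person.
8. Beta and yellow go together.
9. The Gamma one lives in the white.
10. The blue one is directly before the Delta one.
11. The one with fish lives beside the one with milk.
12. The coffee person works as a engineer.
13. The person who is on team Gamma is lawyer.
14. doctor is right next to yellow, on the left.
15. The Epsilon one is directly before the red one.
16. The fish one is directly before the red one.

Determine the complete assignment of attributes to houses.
Solution:

House | Profession | Pet | Drink | Team | Color
-----------------------------------------------
  1   | engineer | fish | coffee | Epsilon | blue
  2   | teacher | horse | milk | Delta | red
  3   | doctor | bird | tea | Alpha | green
  4   | artist | dog | juice | Beta | yellow
  5   | lawyer | cat | water | Gamma | white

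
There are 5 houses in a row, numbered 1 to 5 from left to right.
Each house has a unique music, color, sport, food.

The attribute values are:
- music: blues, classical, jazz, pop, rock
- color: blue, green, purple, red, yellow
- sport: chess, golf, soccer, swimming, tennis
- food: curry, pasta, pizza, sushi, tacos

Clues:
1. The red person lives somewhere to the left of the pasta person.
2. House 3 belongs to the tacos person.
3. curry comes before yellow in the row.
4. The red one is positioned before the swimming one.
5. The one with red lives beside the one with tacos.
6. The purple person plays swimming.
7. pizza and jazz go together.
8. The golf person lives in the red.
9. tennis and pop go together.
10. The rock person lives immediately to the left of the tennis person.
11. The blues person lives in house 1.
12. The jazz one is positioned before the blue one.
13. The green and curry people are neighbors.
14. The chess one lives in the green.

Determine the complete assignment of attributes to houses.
Solution:

House | Music | Color | Sport | Food
------------------------------------
  1   | blues | green | chess | sushi
  2   | rock | red | golf | curry
  3   | pop | yellow | tennis | tacos
  4   | jazz | purple | swimming | pizza
  5   | classical | blue | soccer | pasta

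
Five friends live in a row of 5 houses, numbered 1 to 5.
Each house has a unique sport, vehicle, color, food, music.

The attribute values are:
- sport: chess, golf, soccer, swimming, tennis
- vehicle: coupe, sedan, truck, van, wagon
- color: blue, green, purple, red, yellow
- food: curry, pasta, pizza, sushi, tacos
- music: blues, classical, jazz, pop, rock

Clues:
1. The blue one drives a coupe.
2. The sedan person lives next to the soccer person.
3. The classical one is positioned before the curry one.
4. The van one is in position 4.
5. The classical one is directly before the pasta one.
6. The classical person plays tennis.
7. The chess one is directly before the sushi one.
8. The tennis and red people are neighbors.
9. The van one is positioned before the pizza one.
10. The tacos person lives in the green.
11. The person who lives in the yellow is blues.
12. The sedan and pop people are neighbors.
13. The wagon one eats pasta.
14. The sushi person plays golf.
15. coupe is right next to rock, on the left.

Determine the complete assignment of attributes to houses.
Solution:

House | Sport | Vehicle | Color | Food | Music
----------------------------------------------
  1   | tennis | sedan | green | tacos | classical
  2   | soccer | wagon | red | pasta | pop
  3   | chess | coupe | blue | curry | jazz
  4   | golf | van | purple | sushi | rock
  5   | swimming | truck | yellow | pizza | blues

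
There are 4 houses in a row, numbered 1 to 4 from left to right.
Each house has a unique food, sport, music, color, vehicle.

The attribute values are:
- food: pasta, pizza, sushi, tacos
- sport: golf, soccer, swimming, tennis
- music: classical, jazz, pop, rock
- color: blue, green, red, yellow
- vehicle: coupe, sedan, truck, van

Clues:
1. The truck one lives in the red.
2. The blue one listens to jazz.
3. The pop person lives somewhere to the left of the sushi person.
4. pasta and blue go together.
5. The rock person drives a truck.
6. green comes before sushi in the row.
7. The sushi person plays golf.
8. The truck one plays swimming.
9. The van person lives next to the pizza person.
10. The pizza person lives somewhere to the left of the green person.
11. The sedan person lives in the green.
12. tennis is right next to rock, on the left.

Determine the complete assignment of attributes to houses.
Solution:

House | Food | Sport | Music | Color | Vehicle
----------------------------------------------
  1   | pasta | tennis | jazz | blue | van
  2   | pizza | swimming | rock | red | truck
  3   | tacos | soccer | pop | green | sedan
  4   | sushi | golf | classical | yellow | coupe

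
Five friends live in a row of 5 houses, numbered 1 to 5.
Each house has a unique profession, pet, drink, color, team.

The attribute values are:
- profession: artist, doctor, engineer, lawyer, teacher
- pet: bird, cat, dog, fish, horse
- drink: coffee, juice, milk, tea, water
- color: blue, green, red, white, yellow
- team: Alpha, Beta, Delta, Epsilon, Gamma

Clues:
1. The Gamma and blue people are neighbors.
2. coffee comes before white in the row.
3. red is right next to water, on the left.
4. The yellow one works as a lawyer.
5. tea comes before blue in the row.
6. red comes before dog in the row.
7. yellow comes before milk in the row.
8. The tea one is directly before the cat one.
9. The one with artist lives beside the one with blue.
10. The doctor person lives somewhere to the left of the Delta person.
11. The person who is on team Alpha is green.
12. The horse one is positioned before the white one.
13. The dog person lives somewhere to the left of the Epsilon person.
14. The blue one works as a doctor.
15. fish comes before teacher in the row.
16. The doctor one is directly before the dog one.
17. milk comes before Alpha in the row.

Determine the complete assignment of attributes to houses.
Solution:

House | Profession | Pet | Drink | Color | Team
-----------------------------------------------
  1   | artist | horse | tea | red | Gamma
  2   | doctor | cat | water | blue | Beta
  3   | lawyer | dog | coffee | yellow | Delta
  4   | engineer | fish | milk | white | Epsilon
  5   | teacher | bird | juice | green | Alpha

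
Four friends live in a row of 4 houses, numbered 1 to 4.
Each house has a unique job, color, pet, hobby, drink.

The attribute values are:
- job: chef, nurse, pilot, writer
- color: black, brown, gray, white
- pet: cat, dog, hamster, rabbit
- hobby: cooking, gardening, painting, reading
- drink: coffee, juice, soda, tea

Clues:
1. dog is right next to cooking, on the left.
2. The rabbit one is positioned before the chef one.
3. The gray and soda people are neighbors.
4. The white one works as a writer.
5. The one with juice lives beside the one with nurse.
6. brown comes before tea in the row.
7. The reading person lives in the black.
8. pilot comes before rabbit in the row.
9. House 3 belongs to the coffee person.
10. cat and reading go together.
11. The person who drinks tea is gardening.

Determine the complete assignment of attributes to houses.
Solution:

House | Job | Color | Pet | Hobby | Drink
-----------------------------------------
  1   | pilot | gray | dog | painting | juice
  2   | nurse | brown | rabbit | cooking | soda
  3   | chef | black | cat | reading | coffee
  4   | writer | white | hamster | gardening | tea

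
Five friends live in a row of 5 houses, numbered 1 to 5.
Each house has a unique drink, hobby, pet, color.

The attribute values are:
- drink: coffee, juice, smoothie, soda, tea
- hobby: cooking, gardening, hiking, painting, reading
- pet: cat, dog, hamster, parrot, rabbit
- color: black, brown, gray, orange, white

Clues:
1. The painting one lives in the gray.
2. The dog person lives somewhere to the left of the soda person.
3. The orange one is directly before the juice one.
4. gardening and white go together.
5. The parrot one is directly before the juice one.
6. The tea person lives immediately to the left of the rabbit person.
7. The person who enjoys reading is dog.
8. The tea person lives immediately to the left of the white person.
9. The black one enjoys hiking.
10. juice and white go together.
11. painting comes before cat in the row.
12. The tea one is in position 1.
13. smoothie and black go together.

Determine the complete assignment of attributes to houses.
Solution:

House | Drink | Hobby | Pet | Color
-----------------------------------
  1   | tea | cooking | parrot | orange
  2   | juice | gardening | rabbit | white
  3   | coffee | reading | dog | brown
  4   | soda | painting | hamster | gray
  5   | smoothie | hiking | cat | black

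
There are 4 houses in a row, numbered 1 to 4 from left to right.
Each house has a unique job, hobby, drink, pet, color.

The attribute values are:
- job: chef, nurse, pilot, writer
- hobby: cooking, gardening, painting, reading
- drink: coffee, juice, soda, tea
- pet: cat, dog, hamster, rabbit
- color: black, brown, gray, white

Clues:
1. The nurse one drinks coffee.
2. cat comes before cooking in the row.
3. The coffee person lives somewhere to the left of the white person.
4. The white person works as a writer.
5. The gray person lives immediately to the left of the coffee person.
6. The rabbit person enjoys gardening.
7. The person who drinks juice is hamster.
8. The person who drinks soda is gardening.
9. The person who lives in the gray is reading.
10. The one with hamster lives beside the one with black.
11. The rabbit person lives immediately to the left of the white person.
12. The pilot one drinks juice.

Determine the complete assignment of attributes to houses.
Solution:

House | Job | Hobby | Drink | Pet | Color
-----------------------------------------
  1   | pilot | reading | juice | hamster | gray
  2   | nurse | painting | coffee | cat | black
  3   | chef | gardening | soda | rabbit | brown
  4   | writer | cooking | tea | dog | white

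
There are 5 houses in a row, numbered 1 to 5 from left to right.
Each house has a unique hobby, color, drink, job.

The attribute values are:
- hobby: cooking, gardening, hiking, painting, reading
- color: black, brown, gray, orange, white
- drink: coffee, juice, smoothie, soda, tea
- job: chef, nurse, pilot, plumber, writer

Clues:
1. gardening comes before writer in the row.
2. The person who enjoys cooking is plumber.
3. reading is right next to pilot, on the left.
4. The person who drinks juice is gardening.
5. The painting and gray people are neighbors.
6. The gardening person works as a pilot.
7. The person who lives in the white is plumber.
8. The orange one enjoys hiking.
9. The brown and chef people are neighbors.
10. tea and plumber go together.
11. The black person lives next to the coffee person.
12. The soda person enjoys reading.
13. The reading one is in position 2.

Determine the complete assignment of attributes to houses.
Solution:

House | Hobby | Color | Drink | Job
-----------------------------------
  1   | painting | brown | smoothie | nurse
  2   | reading | gray | soda | chef
  3   | gardening | black | juice | pilot
  4   | hiking | orange | coffee | writer
  5   | cooking | white | tea | plumber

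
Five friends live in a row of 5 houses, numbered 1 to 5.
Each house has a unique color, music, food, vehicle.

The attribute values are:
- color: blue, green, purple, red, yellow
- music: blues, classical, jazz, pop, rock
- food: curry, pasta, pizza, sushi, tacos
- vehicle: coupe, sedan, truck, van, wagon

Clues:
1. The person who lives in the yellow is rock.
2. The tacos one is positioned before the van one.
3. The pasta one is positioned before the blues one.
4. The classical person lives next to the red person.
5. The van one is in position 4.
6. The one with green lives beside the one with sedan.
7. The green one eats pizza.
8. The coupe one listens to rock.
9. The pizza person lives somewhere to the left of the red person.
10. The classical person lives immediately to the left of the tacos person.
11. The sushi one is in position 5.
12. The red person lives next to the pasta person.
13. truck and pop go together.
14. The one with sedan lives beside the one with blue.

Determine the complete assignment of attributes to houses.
Solution:

House | Color | Music | Food | Vehicle
--------------------------------------
  1   | green | classical | pizza | wagon
  2   | red | jazz | tacos | sedan
  3   | blue | pop | pasta | truck
  4   | purple | blues | curry | van
  5   | yellow | rock | sushi | coupe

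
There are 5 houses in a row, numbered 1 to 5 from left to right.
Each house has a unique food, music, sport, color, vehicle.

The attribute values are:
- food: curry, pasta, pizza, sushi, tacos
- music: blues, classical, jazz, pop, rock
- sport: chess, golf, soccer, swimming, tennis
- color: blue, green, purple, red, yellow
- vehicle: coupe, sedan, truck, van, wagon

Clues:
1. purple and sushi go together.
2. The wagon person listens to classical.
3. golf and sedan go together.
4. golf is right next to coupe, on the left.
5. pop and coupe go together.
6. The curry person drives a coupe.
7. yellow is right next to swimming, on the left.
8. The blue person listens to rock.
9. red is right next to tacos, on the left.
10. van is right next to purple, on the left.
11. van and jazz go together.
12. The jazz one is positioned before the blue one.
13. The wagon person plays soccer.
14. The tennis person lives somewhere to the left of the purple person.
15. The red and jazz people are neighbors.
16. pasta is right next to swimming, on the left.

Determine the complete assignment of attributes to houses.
Solution:

House | Food | Music | Sport | Color | Vehicle
----------------------------------------------
  1   | pasta | blues | golf | yellow | sedan
  2   | curry | pop | swimming | red | coupe
  3   | tacos | jazz | tennis | green | van
  4   | sushi | classical | soccer | purple | wagon
  5   | pizza | rock | chess | blue | truck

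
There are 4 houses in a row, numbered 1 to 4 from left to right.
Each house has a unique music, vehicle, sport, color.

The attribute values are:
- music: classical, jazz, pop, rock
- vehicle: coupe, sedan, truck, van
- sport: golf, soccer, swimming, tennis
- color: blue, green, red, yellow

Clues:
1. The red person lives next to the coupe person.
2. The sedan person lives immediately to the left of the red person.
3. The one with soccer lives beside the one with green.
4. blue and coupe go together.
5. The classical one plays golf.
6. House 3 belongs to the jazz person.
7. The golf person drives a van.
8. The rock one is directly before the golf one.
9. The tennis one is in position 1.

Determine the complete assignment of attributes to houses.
Solution:

House | Music | Vehicle | Sport | Color
---------------------------------------
  1   | rock | sedan | tennis | yellow
  2   | classical | van | golf | red
  3   | jazz | coupe | soccer | blue
  4   | pop | truck | swimming | green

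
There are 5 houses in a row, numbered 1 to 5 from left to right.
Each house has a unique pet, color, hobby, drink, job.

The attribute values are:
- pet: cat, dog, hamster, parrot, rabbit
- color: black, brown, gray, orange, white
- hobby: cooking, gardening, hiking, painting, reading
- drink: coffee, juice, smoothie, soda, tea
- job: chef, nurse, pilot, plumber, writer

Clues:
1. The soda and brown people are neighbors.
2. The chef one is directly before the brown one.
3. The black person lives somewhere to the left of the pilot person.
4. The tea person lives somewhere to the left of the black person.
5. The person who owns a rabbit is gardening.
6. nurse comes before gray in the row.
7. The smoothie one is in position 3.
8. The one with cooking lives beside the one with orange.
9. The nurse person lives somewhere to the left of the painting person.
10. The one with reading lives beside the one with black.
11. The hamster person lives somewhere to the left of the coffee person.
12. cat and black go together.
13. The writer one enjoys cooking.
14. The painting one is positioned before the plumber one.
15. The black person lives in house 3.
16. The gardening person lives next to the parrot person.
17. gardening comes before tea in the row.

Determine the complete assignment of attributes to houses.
Solution:

House | Pet | Color | Hobby | Drink | Job
-----------------------------------------
  1   | rabbit | white | gardening | soda | chef
  2   | parrot | brown | reading | tea | nurse
  3   | cat | black | cooking | smoothie | writer
  4   | hamster | orange | painting | juice | pilot
  5   | dog | gray | hiking | coffee | plumber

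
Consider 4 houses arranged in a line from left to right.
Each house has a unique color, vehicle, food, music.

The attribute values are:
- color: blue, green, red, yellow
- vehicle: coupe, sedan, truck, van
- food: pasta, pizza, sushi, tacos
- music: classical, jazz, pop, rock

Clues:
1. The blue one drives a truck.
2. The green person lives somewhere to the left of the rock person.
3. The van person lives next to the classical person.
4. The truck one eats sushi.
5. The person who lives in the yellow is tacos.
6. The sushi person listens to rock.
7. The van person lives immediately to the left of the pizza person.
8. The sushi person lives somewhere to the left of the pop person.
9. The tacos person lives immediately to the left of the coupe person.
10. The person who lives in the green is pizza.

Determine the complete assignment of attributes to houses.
Solution:

House | Color | Vehicle | Food | Music
--------------------------------------
  1   | yellow | van | tacos | jazz
  2   | green | coupe | pizza | classical
  3   | blue | truck | sushi | rock
  4   | red | sedan | pasta | pop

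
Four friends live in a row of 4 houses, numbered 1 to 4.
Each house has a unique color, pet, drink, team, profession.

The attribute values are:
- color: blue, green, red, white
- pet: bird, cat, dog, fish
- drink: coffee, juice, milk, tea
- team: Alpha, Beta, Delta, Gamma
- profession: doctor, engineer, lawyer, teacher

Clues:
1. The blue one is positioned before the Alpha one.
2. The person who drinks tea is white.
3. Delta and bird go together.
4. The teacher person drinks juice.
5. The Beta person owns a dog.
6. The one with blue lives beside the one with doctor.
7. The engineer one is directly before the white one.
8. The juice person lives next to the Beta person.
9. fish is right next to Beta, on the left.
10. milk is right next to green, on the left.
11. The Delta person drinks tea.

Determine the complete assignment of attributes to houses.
Solution:

House | Color | Pet | Drink | Team | Profession
-----------------------------------------------
  1   | blue | fish | juice | Gamma | teacher
  2   | red | dog | milk | Beta | doctor
  3   | green | cat | coffee | Alpha | engineer
  4   | white | bird | tea | Delta | lawyer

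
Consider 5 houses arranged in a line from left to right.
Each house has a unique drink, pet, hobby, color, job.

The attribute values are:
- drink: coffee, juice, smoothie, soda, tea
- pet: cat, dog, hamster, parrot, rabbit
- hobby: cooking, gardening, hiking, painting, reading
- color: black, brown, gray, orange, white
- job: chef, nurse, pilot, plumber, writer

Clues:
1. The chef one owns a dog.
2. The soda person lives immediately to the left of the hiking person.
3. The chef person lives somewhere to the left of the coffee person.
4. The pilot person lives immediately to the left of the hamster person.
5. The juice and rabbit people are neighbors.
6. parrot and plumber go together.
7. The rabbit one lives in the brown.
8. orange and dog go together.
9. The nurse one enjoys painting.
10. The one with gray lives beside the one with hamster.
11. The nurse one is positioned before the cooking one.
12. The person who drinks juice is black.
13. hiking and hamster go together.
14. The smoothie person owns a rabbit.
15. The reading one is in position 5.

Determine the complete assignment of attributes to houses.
Solution:

House | Drink | Pet | Hobby | Color | Job
-----------------------------------------
  1   | soda | cat | gardening | gray | pilot
  2   | juice | hamster | hiking | black | writer
  3   | smoothie | rabbit | painting | brown | nurse
  4   | tea | dog | cooking | orange | chef
  5   | coffee | parrot | reading | white | plumber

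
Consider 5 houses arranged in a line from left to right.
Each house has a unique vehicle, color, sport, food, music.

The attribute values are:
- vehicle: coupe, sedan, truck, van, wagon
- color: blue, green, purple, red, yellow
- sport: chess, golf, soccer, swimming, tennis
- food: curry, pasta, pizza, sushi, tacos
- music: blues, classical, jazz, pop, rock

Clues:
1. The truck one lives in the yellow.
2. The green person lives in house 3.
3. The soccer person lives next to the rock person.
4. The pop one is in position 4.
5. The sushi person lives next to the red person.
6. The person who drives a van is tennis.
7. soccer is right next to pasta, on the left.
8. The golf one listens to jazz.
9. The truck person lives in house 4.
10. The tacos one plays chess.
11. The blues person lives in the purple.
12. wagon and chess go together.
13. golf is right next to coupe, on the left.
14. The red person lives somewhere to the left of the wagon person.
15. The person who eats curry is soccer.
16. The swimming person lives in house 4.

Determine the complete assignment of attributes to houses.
Solution:

House | Vehicle | Color | Sport | Food | Music
----------------------------------------------
  1   | sedan | blue | golf | sushi | jazz
  2   | coupe | red | soccer | curry | classical
  3   | van | green | tennis | pasta | rock
  4   | truck | yellow | swimming | pizza | pop
  5   | wagon | purple | chess | tacos | blues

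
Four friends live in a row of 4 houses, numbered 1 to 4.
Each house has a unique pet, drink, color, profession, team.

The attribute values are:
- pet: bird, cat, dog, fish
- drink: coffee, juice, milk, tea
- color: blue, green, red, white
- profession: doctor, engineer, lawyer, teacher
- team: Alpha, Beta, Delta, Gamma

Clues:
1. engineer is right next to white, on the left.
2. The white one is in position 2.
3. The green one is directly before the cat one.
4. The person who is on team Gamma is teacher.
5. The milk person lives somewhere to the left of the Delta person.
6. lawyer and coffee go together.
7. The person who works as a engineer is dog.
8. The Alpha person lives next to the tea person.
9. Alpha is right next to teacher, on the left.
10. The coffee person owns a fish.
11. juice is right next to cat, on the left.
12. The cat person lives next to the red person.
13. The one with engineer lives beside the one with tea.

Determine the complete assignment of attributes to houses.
Solution:

House | Pet | Drink | Color | Profession | Team
-----------------------------------------------
  1   | dog | juice | green | engineer | Alpha
  2   | cat | tea | white | teacher | Gamma
  3   | bird | milk | red | doctor | Beta
  4   | fish | coffee | blue | lawyer | Delta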